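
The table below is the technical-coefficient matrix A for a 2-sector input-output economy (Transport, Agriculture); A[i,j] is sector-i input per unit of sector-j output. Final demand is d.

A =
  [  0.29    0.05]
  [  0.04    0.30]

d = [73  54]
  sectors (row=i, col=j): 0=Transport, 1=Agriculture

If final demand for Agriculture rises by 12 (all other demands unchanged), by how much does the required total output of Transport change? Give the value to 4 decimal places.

Form M = I − A:
  [  0.71   -0.05]
  [ -0.04    0.70]
Leontief inverse L = M⁻¹:
  [  1.4141    0.1010]
  [  0.0808    1.4343]
Total output x = L · d:
  x_0 = 1.4141·73 + 0.1010·54 = 108.6869
  x_1 = 0.0808·73 + 1.4343·54 = 83.3535
Δx_0 = L[0,1] · Δd_1 = 0.1010 · 12 = 1.2121

1.2121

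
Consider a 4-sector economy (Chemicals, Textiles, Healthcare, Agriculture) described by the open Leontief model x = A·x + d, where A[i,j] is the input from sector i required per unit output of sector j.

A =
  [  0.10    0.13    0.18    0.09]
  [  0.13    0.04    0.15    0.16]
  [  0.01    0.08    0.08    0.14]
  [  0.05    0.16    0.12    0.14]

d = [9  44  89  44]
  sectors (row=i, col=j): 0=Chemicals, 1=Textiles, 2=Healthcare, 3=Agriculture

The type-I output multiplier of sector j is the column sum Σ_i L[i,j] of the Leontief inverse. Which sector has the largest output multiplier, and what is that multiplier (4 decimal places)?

Form M = I − A:
  [  0.90   -0.13   -0.18   -0.09]
  [ -0.13    0.96   -0.15   -0.16]
  [ -0.01   -0.08    0.92   -0.14]
  [ -0.05   -0.16   -0.12    0.86]
Leontief inverse L = M⁻¹:
  [  1.1570    0.2154    0.2886    0.2081]
  [  0.1815    1.1328    0.2556    0.2714]
  [  0.0447    0.1377    1.1465    0.2169]
  [  0.1073    0.2425    0.2243    1.2556]
Total output x = L · d:
  x_0 = 1.1570·9 + 0.2154·44 + 0.2886·89 + 0.2081·44 = 54.7392
  x_1 = 0.1815·9 + 1.1328·44 + 0.2556·89 + 0.2714·44 = 86.1646
  x_2 = 0.0447·9 + 0.1377·44 + 1.1465·89 + 0.2169·44 = 118.0425
  x_3 = 0.1073·9 + 0.2425·44 + 0.2243·89 + 1.2556·44 = 86.8470
Output multipliers (column sums of L):
  Chemicals: 1.4905
  Textiles: 1.7284
  Healthcare: 1.9150
  Agriculture: 1.9521

Agriculture (1.9521)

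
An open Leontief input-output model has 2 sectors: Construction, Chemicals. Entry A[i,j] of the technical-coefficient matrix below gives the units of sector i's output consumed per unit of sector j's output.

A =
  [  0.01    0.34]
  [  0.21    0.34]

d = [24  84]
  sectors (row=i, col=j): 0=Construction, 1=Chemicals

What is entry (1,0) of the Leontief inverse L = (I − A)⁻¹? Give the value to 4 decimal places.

L[1,0] = 0.3608

Form M = I − A:
  [  0.99   -0.34]
  [ -0.21    0.66]
Leontief inverse L = M⁻¹:
  [  1.1340    0.5842]
  [  0.3608    1.7010]
Total output x = L · d:
  x_0 = 1.1340·24 + 0.5842·84 = 76.2887
  x_1 = 0.3608·24 + 1.7010·84 = 151.5464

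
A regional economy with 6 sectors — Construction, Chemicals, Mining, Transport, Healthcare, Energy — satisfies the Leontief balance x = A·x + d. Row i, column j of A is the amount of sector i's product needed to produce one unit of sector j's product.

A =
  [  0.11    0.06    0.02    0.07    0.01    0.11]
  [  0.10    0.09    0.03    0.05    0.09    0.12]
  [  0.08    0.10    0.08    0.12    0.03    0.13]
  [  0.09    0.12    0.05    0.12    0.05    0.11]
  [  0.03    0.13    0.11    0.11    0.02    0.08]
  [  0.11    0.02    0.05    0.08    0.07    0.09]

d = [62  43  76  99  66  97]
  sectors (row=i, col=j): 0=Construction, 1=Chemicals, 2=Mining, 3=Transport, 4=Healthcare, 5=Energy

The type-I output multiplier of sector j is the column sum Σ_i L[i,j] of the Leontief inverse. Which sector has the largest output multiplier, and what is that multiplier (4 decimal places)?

Form M = I − A:
  [  0.89   -0.06   -0.02   -0.07   -0.01   -0.11]
  [ -0.10    0.91   -0.03   -0.05   -0.09   -0.12]
  [ -0.08   -0.10    0.92   -0.12   -0.03   -0.13]
  [ -0.09   -0.12   -0.05    0.88   -0.05   -0.11]
  [ -0.03   -0.13   -0.11   -0.11    0.98   -0.08]
  [ -0.11   -0.02   -0.05   -0.08   -0.07    0.91]
Leontief inverse L = M⁻¹:
  [  1.1779    0.1106    0.0514    0.1291    0.0435    0.1837]
  [  0.1806    1.1594    0.0760    0.1265    0.1323    0.2125]
  [  0.1754    0.1803    1.1307    0.2102    0.0808    0.2390]
  [  0.1842    0.2017    0.1002    1.2086    0.1007    0.2181]
  [  0.1152    0.2068    0.1572    0.1923    1.0681    0.1808]
  [  0.1810    0.0824    0.0909    0.1510    0.1036    1.1720]
Total output x = L · d:
  x_0 = 1.1779·62 + 0.1106·43 + 0.0514·76 + 0.1291·99 + 0.0435·66 + 0.1837·97 = 115.1649
  x_1 = 0.1806·62 + 1.1594·43 + 0.0760·76 + 0.1265·99 + 0.1323·66 + 0.2125·97 = 108.6852
  x_2 = 0.1754·62 + 0.1803·43 + 1.1307·76 + 0.2102·99 + 0.0808·66 + 0.2390·97 = 153.8928
  x_3 = 0.1842·62 + 0.2017·43 + 0.1002·76 + 1.2086·99 + 0.1007·66 + 0.2181·97 = 175.1595
  x_4 = 0.1152·62 + 0.2068·43 + 0.1572·76 + 0.1923·99 + 1.0681·66 + 0.1808·97 = 135.0525
  x_5 = 0.1810·62 + 0.0824·43 + 0.0909·76 + 0.1510·99 + 0.1036·66 + 1.1720·97 = 157.1461
Output multipliers (column sums of L):
  Construction: 2.0143
  Chemicals: 1.9412
  Mining: 1.6064
  Transport: 2.0176
  Healthcare: 1.5289
  Energy: 2.2062

Energy (2.2062)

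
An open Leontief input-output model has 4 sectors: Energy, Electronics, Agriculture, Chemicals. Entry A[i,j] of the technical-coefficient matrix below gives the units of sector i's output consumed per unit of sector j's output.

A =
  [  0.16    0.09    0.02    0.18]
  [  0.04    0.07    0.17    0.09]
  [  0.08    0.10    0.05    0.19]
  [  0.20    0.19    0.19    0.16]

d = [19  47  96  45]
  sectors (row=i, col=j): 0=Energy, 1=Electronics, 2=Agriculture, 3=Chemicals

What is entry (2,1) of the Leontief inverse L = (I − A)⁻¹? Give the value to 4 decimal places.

Form M = I − A:
  [  0.84   -0.09   -0.02   -0.18]
  [ -0.04    0.93   -0.17   -0.09]
  [ -0.08   -0.10    0.95   -0.19]
  [ -0.20   -0.19   -0.19    0.84]
Leontief inverse L = M⁻¹:
  [  1.2907    0.2058    0.1296    0.3279]
  [  0.1287    1.1574    0.2515    0.2085]
  [  0.1985    0.2109    1.1600    0.3275]
  [  0.3813    0.3585    0.3501    1.3898]
Total output x = L · d:
  x_0 = 1.2907·19 + 0.2058·47 + 0.1296·96 + 0.3279·45 = 61.3969
  x_1 = 0.1287·19 + 1.1574·47 + 0.2515·96 + 0.2085·45 = 90.3673
  x_2 = 0.1985·19 + 0.2109·47 + 1.1600·96 + 0.3275·45 = 139.7848
  x_3 = 0.3813·19 + 0.3585·47 + 0.3501·96 + 1.3898·45 = 120.2480

L[2,1] = 0.2109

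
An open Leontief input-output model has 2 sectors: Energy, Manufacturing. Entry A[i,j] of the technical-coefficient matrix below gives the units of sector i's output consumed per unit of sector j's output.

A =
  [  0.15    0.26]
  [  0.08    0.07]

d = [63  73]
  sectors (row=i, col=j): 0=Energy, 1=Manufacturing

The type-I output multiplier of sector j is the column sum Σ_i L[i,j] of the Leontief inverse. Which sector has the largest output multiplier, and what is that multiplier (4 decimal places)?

Manufacturing (1.4421)

Form M = I − A:
  [  0.85   -0.26]
  [ -0.08    0.93]
Leontief inverse L = M⁻¹:
  [  1.2083    0.3378]
  [  0.1039    1.1043]
Total output x = L · d:
  x_0 = 1.2083·63 + 0.3378·73 = 100.7795
  x_1 = 0.1039·63 + 1.1043·73 = 87.1638
Output multipliers (column sums of L):
  Energy: 1.3122
  Manufacturing: 1.4421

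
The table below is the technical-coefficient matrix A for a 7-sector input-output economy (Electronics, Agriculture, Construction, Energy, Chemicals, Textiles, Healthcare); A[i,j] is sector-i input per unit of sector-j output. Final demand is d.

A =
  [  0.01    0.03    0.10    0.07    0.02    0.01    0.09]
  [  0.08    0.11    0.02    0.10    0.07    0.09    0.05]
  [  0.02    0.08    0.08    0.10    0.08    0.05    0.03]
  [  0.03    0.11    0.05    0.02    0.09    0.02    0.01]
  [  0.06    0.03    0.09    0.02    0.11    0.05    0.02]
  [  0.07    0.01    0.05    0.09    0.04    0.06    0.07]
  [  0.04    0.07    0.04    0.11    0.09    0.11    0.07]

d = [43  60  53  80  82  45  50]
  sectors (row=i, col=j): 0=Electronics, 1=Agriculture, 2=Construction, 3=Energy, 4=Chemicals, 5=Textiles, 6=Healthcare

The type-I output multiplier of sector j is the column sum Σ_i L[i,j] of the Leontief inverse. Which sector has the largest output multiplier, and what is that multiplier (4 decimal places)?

Form M = I − A:
  [  0.99   -0.03   -0.10   -0.07   -0.02   -0.01   -0.09]
  [ -0.08    0.89   -0.02   -0.10   -0.07   -0.09   -0.05]
  [ -0.02   -0.08    0.92   -0.10   -0.08   -0.05   -0.03]
  [ -0.03   -0.11   -0.05    0.98   -0.09   -0.02   -0.01]
  [ -0.06   -0.03   -0.09   -0.02    0.89   -0.05   -0.02]
  [ -0.07   -0.01   -0.05   -0.09   -0.04    0.94   -0.07]
  [ -0.04   -0.07   -0.04   -0.11   -0.09   -0.11    0.93]
Leontief inverse L = M⁻¹:
  [  1.0339    0.0726    0.1339    0.1132    0.0660    0.0444    0.1142]
  [  0.1222    1.1673    0.0719    0.1609    0.1328    0.1381    0.0919]
  [  0.0551    0.1319    1.1250    0.1501    0.1381    0.0906    0.0601]
  [  0.0591    0.1484    0.0847    1.0599    0.1337    0.0531    0.0347]
  [  0.0880    0.0667    0.1344    0.0635    1.1579    0.0831    0.0483]
  [  0.0968    0.0513    0.0914    0.1350    0.0874    1.0939    0.1007]
  [  0.0830    0.1267    0.0934    0.1709    0.1570    0.1599    1.1104]
Total output x = L · d:
  x_0 = 1.0339·43 + 0.0726·60 + 0.1339·53 + 0.1132·80 + 0.0660·82 + 0.0444·45 + 0.1142·50 = 78.0803
  x_1 = 0.1222·43 + 1.1673·60 + 0.0719·53 + 0.1609·80 + 0.1328·82 + 0.1381·45 + 0.0919·50 = 113.6726
  x_2 = 0.0551·43 + 0.1319·60 + 1.1250·53 + 0.1501·80 + 0.1381·82 + 0.0906·45 + 0.0601·50 = 100.3276
  x_3 = 0.0591·43 + 0.1484·60 + 0.0847·53 + 1.0599·80 + 0.1337·82 + 0.0531·45 + 0.0347·50 = 115.8169
  x_4 = 0.0880·43 + 0.0667·60 + 0.1344·53 + 0.0635·80 + 1.1579·82 + 0.0831·45 + 0.0483·50 = 121.0838
  x_5 = 0.0968·43 + 0.0513·60 + 0.0914·53 + 0.1350·80 + 0.0874·82 + 1.0939·45 + 0.1007·50 = 84.3217
  x_6 = 0.0830·43 + 0.1267·60 + 0.0934·53 + 0.1709·80 + 0.1570·82 + 0.1599·45 + 1.1104·50 = 105.3830
Output multipliers (column sums of L):
  Electronics: 1.5381
  Agriculture: 1.7650
  Construction: 1.7347
  Energy: 1.8535
  Chemicals: 1.8729
  Textiles: 1.6631
  Healthcare: 1.5604

Chemicals (1.8729)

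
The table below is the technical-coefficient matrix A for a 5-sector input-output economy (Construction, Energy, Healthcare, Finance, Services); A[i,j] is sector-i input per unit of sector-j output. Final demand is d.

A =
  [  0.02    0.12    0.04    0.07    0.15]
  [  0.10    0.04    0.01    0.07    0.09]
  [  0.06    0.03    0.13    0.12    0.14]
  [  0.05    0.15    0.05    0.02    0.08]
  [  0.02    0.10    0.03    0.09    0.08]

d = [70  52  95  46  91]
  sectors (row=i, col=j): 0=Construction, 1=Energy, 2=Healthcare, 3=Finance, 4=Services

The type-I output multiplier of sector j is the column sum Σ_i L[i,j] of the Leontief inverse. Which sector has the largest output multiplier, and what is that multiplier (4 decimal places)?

Services (1.8290)

Form M = I − A:
  [  0.98   -0.12   -0.04   -0.07   -0.15]
  [ -0.10    0.96   -0.01   -0.07   -0.09]
  [ -0.06   -0.03    0.87   -0.12   -0.14]
  [ -0.05   -0.15   -0.05    0.98   -0.08]
  [ -0.02   -0.10   -0.03   -0.09    0.92]
Leontief inverse L = M⁻¹:
  [  1.0521    0.1731    0.0641    0.1145    0.2082]
  [  0.1209    1.0883    0.0288    0.1027    0.1395]
  [  0.0955    0.0992    1.1727    0.1776    0.2192]
  [  0.0809    0.1922    0.0716    1.0611    0.1352]
  [  0.0470    0.1441    0.0498    0.1232    1.1270]
Total output x = L · d:
  x_0 = 1.0521·70 + 0.1731·52 + 0.0641·95 + 0.1145·46 + 0.2082·91 = 112.9485
  x_1 = 0.1209·70 + 1.0883·52 + 0.0288·95 + 0.1027·46 + 0.1395·91 = 85.2029
  x_2 = 0.0955·70 + 0.0992·52 + 1.1727·95 + 0.1776·46 + 0.2192·91 = 151.3616
  x_3 = 0.0809·70 + 0.1922·52 + 0.0716·95 + 1.0611·46 + 0.1352·91 = 83.5665
  x_4 = 0.0470·70 + 0.1441·52 + 0.0498·95 + 0.1232·46 + 1.1270·91 = 123.7403
Output multipliers (column sums of L):
  Construction: 1.3964
  Energy: 1.6968
  Healthcare: 1.3870
  Finance: 1.5791
  Services: 1.8290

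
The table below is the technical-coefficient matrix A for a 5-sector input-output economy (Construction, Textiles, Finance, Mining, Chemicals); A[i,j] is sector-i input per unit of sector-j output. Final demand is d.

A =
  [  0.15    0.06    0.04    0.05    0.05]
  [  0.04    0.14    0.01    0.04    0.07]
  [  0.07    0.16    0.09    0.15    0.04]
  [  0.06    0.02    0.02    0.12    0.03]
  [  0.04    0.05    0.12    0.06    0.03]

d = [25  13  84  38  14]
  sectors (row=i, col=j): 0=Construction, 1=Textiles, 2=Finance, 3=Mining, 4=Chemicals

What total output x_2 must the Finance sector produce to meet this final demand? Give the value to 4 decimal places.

109.3497

Form M = I − A:
  [  0.85   -0.06   -0.04   -0.05   -0.05]
  [ -0.04    0.86   -0.01   -0.04   -0.07]
  [ -0.07   -0.16    0.91   -0.15   -0.04]
  [ -0.06   -0.02   -0.02    0.88   -0.03]
  [ -0.04   -0.05   -0.12   -0.06    0.97]
Leontief inverse L = M⁻¹:
  [  1.1964    0.1021    0.0655    0.0889    0.0745]
  [  0.0671    1.1799    0.0296    0.0688    0.0920]
  [  0.1216    0.2265    1.1214    0.2135    0.0755]
  [  0.0884    0.0422    0.0356    1.1524    0.0447]
  [  0.0733    0.0957    0.1452    0.1049    1.0508]
Total output x = L · d:
  x_0 = 1.1964·25 + 0.1021·13 + 0.0655·84 + 0.0889·38 + 0.0745·14 = 41.1582
  x_1 = 0.0671·25 + 1.1799·13 + 0.0296·84 + 0.0688·38 + 0.0920·14 = 23.4001
  x_2 = 0.1216·25 + 0.2265·13 + 1.1214·84 + 0.2135·38 + 0.0755·14 = 109.3497
  x_3 = 0.0884·25 + 0.0422·13 + 0.0356·84 + 1.1524·38 + 0.0447·14 = 50.1631
  x_4 = 0.0733·25 + 0.0957·13 + 0.1452·84 + 0.1049·38 + 1.0508·14 = 33.9671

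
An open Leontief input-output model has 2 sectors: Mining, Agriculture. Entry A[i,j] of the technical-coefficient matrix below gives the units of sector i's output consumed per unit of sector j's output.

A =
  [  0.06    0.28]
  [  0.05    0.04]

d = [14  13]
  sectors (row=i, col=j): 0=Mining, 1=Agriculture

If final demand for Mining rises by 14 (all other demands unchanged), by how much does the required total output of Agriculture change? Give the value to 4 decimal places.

0.7879

Form M = I − A:
  [  0.94   -0.28]
  [ -0.05    0.96]
Leontief inverse L = M⁻¹:
  [  1.0806    0.3152]
  [  0.0563    1.0581]
Total output x = L · d:
  x_0 = 1.0806·14 + 0.3152·13 = 19.2256
  x_1 = 0.0563·14 + 1.0581·13 = 14.5430
Δx_1 = L[1,0] · Δd_0 = 0.0563 · 14 = 0.7879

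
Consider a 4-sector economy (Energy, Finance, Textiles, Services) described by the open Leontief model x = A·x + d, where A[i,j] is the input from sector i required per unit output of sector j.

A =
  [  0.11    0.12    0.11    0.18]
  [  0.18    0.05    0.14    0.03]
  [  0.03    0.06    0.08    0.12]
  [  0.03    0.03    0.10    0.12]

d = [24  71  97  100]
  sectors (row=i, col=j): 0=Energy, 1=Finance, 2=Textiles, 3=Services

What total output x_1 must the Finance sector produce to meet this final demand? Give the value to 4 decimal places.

115.0609

Form M = I − A:
  [  0.89   -0.12   -0.11   -0.18]
  [ -0.18    0.95   -0.14   -0.03]
  [ -0.03   -0.06    0.92   -0.12]
  [ -0.03   -0.03   -0.10    0.88]
Leontief inverse L = M⁻¹:
  [  1.1736    0.1692    0.1957    0.2725]
  [  0.2330    1.0987    0.2074    0.1134]
  [  0.0606    0.0841    1.1253    0.1687]
  [  0.0548    0.0528    0.1416    1.1687]
Total output x = L · d:
  x_0 = 1.1736·24 + 0.1692·71 + 0.1957·97 + 0.2725·100 = 86.4131
  x_1 = 0.2330·24 + 1.0987·71 + 0.2074·97 + 0.1134·100 = 115.0609
  x_2 = 0.0606·24 + 0.0841·71 + 1.1253·97 + 0.1687·100 = 133.4526
  x_3 = 0.0548·24 + 0.0528·71 + 0.1416·97 + 1.1687·100 = 135.6699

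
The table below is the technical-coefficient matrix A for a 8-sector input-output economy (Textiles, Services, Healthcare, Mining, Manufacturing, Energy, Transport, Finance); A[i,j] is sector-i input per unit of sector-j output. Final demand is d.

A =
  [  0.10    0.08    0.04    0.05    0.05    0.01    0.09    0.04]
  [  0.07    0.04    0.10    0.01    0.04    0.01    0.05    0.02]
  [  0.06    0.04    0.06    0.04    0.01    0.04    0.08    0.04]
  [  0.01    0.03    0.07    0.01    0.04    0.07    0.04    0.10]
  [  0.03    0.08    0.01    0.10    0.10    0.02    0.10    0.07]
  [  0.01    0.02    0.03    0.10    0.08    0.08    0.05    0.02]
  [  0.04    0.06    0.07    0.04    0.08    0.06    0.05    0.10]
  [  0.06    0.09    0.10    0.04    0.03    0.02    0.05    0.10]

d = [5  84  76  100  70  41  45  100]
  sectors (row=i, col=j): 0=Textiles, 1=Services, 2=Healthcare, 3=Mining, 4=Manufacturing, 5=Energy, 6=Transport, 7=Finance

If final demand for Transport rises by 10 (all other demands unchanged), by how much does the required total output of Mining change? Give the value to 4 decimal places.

0.8084

Form M = I − A:
  [  0.90   -0.08   -0.04   -0.05   -0.05   -0.01   -0.09   -0.04]
  [ -0.07    0.96   -0.10   -0.01   -0.04   -0.01   -0.05   -0.02]
  [ -0.06   -0.04    0.94   -0.04   -0.01   -0.04   -0.08   -0.04]
  [ -0.01   -0.03   -0.07    0.99   -0.04   -0.07   -0.04   -0.10]
  [ -0.03   -0.08   -0.01   -0.10    0.90   -0.02   -0.10   -0.07]
  [ -0.01   -0.02   -0.03   -0.10   -0.08    0.92   -0.05   -0.02]
  [ -0.04   -0.06   -0.07   -0.04   -0.08   -0.06    0.95   -0.10]
  [ -0.06   -0.09   -0.10   -0.04   -0.03   -0.02   -0.05    0.90]
Leontief inverse L = M⁻¹:
  [  1.1440    0.1278    0.0912    0.0854    0.0931    0.0376    0.1430    0.0912]
  [  0.1034    1.0744    0.1358    0.0375    0.0693    0.0302    0.0911    0.0549]
  [  0.0930    0.0758    1.1011    0.0691    0.0431    0.0655    0.1207    0.0806]
  [  0.0407    0.0670    0.1114    1.0433    0.0732    0.0953    0.0808    0.1410]
  [  0.0711    0.1324    0.0674    0.1411    1.1511    0.0540    0.1563    0.1329]
  [  0.0351    0.0551    0.0680    0.1358    0.1203    1.1113    0.0923    0.0652]
  [  0.0827    0.1109    0.1248    0.0834    0.1264    0.0922    1.1067    0.1558]
  [  0.1065    0.1392    0.1576    0.0758    0.0692    0.0487    0.1044    1.1524]
Total output x = L · d:
  x_0 = 1.1440·5 + 0.1278·84 + 0.0912·76 + 0.0854·100 + 0.0931·70 + 0.0376·41 + 0.1430·45 + 0.0912·100 = 55.5466
  x_1 = 0.1034·5 + 1.0744·84 + 0.1358·76 + 0.0375·100 + 0.0693·70 + 0.0302·41 + 0.0911·45 + 0.0549·100 = 120.5091
  x_2 = 0.0930·5 + 0.0758·84 + 1.1011·76 + 0.0691·100 + 0.0431·70 + 0.0655·41 + 0.1207·45 + 0.0806·100 = 116.6211
  x_3 = 0.0407·5 + 0.0670·84 + 0.1114·76 + 1.0433·100 + 0.0732·70 + 0.0953·41 + 0.0808·45 + 0.1410·100 = 145.3956
  x_4 = 0.0711·5 + 0.1324·84 + 0.0674·76 + 0.1411·100 + 1.1511·70 + 0.0540·41 + 0.1563·45 + 0.1329·100 = 133.8152
  x_5 = 0.0351·5 + 0.0551·84 + 0.0680·76 + 0.1358·100 + 0.1203·70 + 1.1113·41 + 0.0923·45 + 0.0652·100 = 88.2160
  x_6 = 0.0827·5 + 0.1109·84 + 0.1248·76 + 0.0834·100 + 0.1264·70 + 0.0922·41 + 1.1067·45 + 0.1558·100 = 105.5652
  x_7 = 0.1065·5 + 0.1392·84 + 0.1576·76 + 0.0758·100 + 0.0692·70 + 0.0487·41 + 0.1044·45 + 1.1524·100 = 158.5707
Δx_3 = L[3,6] · Δd_6 = 0.0808 · 10 = 0.8084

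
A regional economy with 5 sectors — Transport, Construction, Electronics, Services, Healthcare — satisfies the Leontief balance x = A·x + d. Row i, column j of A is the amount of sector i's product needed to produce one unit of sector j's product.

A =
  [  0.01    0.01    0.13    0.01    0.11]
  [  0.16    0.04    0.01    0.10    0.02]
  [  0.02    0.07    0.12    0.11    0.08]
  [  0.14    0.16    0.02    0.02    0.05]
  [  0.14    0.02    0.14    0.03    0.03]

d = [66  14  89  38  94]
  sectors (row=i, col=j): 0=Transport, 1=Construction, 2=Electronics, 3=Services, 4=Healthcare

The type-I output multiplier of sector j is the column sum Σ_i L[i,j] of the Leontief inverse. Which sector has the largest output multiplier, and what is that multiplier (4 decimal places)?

Transport (1.6849)

Form M = I − A:
  [  0.99   -0.01   -0.13   -0.01   -0.11]
  [ -0.16    0.96   -0.01   -0.10   -0.02]
  [ -0.02   -0.07    0.88   -0.11   -0.08]
  [ -0.14   -0.16   -0.02    0.98   -0.05]
  [ -0.14   -0.02   -0.14   -0.03    0.97]
Leontief inverse L = M⁻¹:
  [  1.0435    0.0329    0.1770    0.0380    0.1356]
  [  0.1983    1.0685    0.0529    0.1187    0.0550]
  [  0.0791    0.1132    1.1711    0.1473    0.1155]
  [  0.1918    0.1840    0.0679    1.0514    0.0853]
  [  0.1721    0.0488    0.1978    0.0617    1.0709]
Total output x = L · d:
  x_0 = 1.0435·66 + 0.0329·14 + 0.1770·89 + 0.0380·38 + 0.1356·94 = 99.2743
  x_1 = 0.1983·66 + 1.0685·14 + 0.0529·89 + 0.1187·38 + 0.0550·94 = 42.4347
  x_2 = 0.0791·66 + 0.1132·14 + 1.1711·89 + 0.1473·38 + 0.1155·94 = 127.4843
  x_3 = 0.1918·66 + 0.1840·14 + 0.0679·89 + 1.0514·38 + 0.0853·94 = 69.2554
  x_4 = 0.1721·66 + 0.0488·14 + 0.1978·89 + 0.0617·38 + 1.0709·94 = 132.6521
Output multipliers (column sums of L):
  Transport: 1.6849
  Construction: 1.4474
  Electronics: 1.6666
  Services: 1.4171
  Healthcare: 1.4623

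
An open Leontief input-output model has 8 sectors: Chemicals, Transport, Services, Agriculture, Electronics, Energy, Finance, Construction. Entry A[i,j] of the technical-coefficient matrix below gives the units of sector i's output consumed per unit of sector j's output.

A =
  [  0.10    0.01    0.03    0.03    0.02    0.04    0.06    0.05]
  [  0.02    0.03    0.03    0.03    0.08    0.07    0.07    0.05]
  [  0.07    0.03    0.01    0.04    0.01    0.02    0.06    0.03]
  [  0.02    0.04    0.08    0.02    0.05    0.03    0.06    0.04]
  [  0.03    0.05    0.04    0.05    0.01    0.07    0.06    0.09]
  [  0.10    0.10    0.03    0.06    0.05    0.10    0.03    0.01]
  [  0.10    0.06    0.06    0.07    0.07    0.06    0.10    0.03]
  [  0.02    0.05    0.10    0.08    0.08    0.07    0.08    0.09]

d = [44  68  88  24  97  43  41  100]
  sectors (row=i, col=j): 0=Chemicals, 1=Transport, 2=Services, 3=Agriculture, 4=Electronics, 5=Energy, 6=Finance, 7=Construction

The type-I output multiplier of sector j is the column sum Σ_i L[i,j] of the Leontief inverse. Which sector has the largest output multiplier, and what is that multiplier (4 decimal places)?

Finance (1.8971)

Form M = I − A:
  [  0.90   -0.01   -0.03   -0.03   -0.02   -0.04   -0.06   -0.05]
  [ -0.02    0.97   -0.03   -0.03   -0.08   -0.07   -0.07   -0.05]
  [ -0.07   -0.03    0.99   -0.04   -0.01   -0.02   -0.06   -0.03]
  [ -0.02   -0.04   -0.08    0.98   -0.05   -0.03   -0.06   -0.04]
  [ -0.03   -0.05   -0.04   -0.05    0.99   -0.07   -0.06   -0.09]
  [ -0.10   -0.10   -0.03   -0.06   -0.05    0.90   -0.03   -0.01]
  [ -0.10   -0.06   -0.06   -0.07   -0.07   -0.06    0.90   -0.03]
  [ -0.02   -0.05   -0.10   -0.08   -0.08   -0.07   -0.08    0.91]
Leontief inverse L = M⁻¹:
  [  1.1401    0.0360    0.0583    0.0587    0.0465    0.0730    0.0991    0.0778]
  [  0.0606    1.0647    0.0625    0.0644    0.1115    0.1117    0.1138    0.0827]
  [  0.1004    0.0504    1.0332    0.0621    0.0327    0.0461    0.0920    0.0518]
  [  0.0551    0.0671    0.1063    1.0488    0.0762    0.0628    0.0991    0.0678]
  [  0.0717    0.0851    0.0763    0.0859    1.0467    0.1125    0.1067    0.1232]
  [  0.1506    0.1377    0.0643    0.0957    0.0870    1.1488    0.0796    0.0460]
  [  0.1599    0.1026    0.1030    0.1139    0.1121    0.1131    1.1620    0.0735]
  [  0.0762    0.0978    0.1483    0.1288    0.1260    0.1265    0.1449    1.1376]
Total output x = L · d:
  x_0 = 1.1401·44 + 0.0360·68 + 0.0583·88 + 0.0587·24 + 0.0465·97 + 0.0730·43 + 0.0991·41 + 0.0778·100 = 78.6449
  x_1 = 0.0606·44 + 1.0647·68 + 0.0625·88 + 0.0644·24 + 0.1115·97 + 0.1117·43 + 0.1138·41 + 0.0827·100 = 110.6682
  x_2 = 0.1004·44 + 0.0504·68 + 1.0332·88 + 0.0621·24 + 0.0327·97 + 0.0461·43 + 0.0920·41 + 0.0518·100 = 114.3652
  x_3 = 0.0551·44 + 0.0671·68 + 0.1063·88 + 1.0488·24 + 0.0762·97 + 0.0628·43 + 0.0991·41 + 0.0678·100 = 62.4589
  x_4 = 0.0717·44 + 0.0851·68 + 0.0763·88 + 0.0859·24 + 1.0467·97 + 0.1125·43 + 0.1067·41 + 0.1232·100 = 140.7815
  x_5 = 0.1506·44 + 0.1377·68 + 0.0643·88 + 0.0957·24 + 0.0870·97 + 1.1488·43 + 0.0796·41 + 0.0460·100 = 89.6444
  x_6 = 0.1599·44 + 0.1026·68 + 0.1030·88 + 0.1139·24 + 0.1121·97 + 0.1131·43 + 1.1620·41 + 0.0735·100 = 96.5305
  x_7 = 0.0762·44 + 0.0978·68 + 0.1483·88 + 0.1288·24 + 0.1260·97 + 0.1265·43 + 0.1449·41 + 1.1376·100 = 163.5161
Output multipliers (column sums of L):
  Chemicals: 1.8146
  Transport: 1.6415
  Services: 1.6521
  Agriculture: 1.6582
  Electronics: 1.6388
  Energy: 1.7945
  Finance: 1.8971
  Construction: 1.6605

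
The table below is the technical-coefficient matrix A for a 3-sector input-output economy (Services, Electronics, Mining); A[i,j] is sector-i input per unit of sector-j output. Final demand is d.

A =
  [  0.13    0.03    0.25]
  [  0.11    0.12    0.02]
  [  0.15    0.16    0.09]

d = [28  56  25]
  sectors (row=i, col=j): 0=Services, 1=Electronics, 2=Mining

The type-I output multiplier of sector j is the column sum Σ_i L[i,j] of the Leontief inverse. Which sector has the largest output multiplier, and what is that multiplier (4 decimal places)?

Services (1.6074)

Form M = I − A:
  [  0.87   -0.03   -0.25]
  [ -0.11    0.88   -0.02]
  [ -0.15   -0.16    0.91]
Leontief inverse L = M⁻¹:
  [  1.2207    0.1030    0.3376]
  [  0.1578    1.1542    0.0687]
  [  0.2289    0.2199    1.1666]
Total output x = L · d:
  x_0 = 1.2207·28 + 0.1030·56 + 0.3376·25 = 48.3864
  x_1 = 0.1578·28 + 1.1542·56 + 0.0687·25 = 70.7731
  x_2 = 0.2289·28 + 0.2199·56 + 1.1666·25 = 47.8919
Output multipliers (column sums of L):
  Services: 1.6074
  Electronics: 1.4772
  Mining: 1.5730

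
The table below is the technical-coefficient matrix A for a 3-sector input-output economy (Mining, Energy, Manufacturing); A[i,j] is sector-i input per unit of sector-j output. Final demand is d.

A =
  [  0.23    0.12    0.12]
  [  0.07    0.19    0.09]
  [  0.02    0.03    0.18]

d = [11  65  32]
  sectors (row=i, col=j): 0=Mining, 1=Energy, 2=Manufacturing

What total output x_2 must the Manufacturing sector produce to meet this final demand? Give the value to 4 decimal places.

43.0921

Form M = I − A:
  [  0.77   -0.12   -0.12]
  [ -0.07    0.81   -0.09]
  [ -0.02   -0.03    0.82]
Leontief inverse L = M⁻¹:
  [  1.3229    0.2040    0.2160]
  [  0.1184    1.2579    0.1554]
  [  0.0366    0.0510    1.2305]
Total output x = L · d:
  x_0 = 1.3229·11 + 0.2040·65 + 0.2160·32 = 34.7212
  x_1 = 0.1184·11 + 1.2579·65 + 0.1554·32 = 88.0355
  x_2 = 0.0366·11 + 0.0510·65 + 1.2305·32 = 43.0921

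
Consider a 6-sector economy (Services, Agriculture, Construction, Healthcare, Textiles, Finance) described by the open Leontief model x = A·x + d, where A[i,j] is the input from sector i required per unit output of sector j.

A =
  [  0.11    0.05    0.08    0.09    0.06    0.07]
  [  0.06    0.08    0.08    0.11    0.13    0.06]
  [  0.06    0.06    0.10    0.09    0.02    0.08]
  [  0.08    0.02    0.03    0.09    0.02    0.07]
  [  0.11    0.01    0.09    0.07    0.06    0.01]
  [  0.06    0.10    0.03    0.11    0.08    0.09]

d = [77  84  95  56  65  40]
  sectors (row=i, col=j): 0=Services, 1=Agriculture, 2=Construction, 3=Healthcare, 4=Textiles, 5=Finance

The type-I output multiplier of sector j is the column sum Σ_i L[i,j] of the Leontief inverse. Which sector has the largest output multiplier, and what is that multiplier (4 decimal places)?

Healthcare (1.9572)

Form M = I − A:
  [  0.89   -0.05   -0.08   -0.09   -0.06   -0.07]
  [ -0.06    0.92   -0.08   -0.11   -0.13   -0.06]
  [ -0.06   -0.06    0.90   -0.09   -0.02   -0.08]
  [ -0.08   -0.02   -0.03    0.91   -0.02   -0.07]
  [ -0.11   -0.01   -0.09   -0.07    0.94   -0.01]
  [ -0.06   -0.10   -0.03   -0.11   -0.08    0.91]
Leontief inverse L = M⁻¹:
  [  1.1743    0.0903    0.1323    0.1628    0.1041    0.1216]
  [  0.1320    1.1216    0.1395    0.1899    0.1802    0.1130]
  [  0.1140    0.0989    1.1455    0.1567    0.0596    0.1287]
  [  0.1230    0.0476    0.0616    1.1395    0.0490    0.1062]
  [  0.1602    0.0370    0.1321    0.1229    1.0887    0.0478]
  [  0.1246    0.1415    0.0809    0.1853    0.1303    1.1406]
Total output x = L · d:
  x_0 = 1.1743·77 + 0.0903·84 + 0.1323·95 + 0.1628·56 + 0.1041·65 + 0.1216·40 = 131.3263
  x_1 = 0.1320·77 + 1.1216·84 + 0.1395·95 + 0.1899·56 + 0.1802·65 + 0.1130·40 = 144.4986
  x_2 = 0.1140·77 + 0.0989·84 + 1.1455·95 + 0.1567·56 + 0.0596·65 + 0.1287·40 = 143.7134
  x_3 = 0.1230·77 + 0.0476·84 + 0.0616·95 + 1.1395·56 + 0.0490·65 + 0.1062·40 = 90.5637
  x_4 = 0.1602·77 + 0.0370·84 + 0.1321·95 + 0.1229·56 + 1.0887·65 + 0.0478·40 = 107.5541
  x_5 = 0.1246·77 + 0.1415·84 + 0.0809·95 + 0.1853·56 + 0.1303·65 + 1.1406·40 = 93.6343
Output multipliers (column sums of L):
  Services: 1.8282
  Agriculture: 1.5369
  Construction: 1.6919
  Healthcare: 1.9572
  Textiles: 1.6118
  Finance: 1.6579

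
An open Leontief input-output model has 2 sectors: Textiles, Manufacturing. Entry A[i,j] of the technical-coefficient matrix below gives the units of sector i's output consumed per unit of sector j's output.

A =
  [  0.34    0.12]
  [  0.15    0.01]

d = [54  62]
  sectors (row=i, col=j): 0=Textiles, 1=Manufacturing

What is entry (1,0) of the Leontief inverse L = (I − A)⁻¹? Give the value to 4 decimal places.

L[1,0] = 0.2361

Form M = I − A:
  [  0.66   -0.12]
  [ -0.15    0.99]
Leontief inverse L = M⁻¹:
  [  1.5581    0.1889]
  [  0.2361    1.0387]
Total output x = L · d:
  x_0 = 1.5581·54 + 0.1889·62 = 95.8451
  x_1 = 0.2361·54 + 1.0387·62 = 77.1483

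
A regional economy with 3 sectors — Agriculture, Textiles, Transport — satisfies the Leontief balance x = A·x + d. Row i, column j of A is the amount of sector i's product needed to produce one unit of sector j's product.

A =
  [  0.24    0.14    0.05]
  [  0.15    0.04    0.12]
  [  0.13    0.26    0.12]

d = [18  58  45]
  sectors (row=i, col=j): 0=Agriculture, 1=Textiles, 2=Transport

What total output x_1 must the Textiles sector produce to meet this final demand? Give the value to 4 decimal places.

77.2063

Form M = I − A:
  [  0.76   -0.14   -0.05]
  [ -0.15    0.96   -0.12]
  [ -0.13   -0.26    0.88]
Leontief inverse L = M⁻¹:
  [  1.3802    0.2311    0.1099]
  [  0.2504    1.1235    0.1674]
  [  0.2779    0.3661    1.2021]
Total output x = L · d:
  x_0 = 1.3802·18 + 0.2311·58 + 0.1099·45 = 43.1911
  x_1 = 0.2504·18 + 1.1235·58 + 0.1674·45 = 77.2063
  x_2 = 0.2779·18 + 0.3661·58 + 1.2021·45 = 80.3278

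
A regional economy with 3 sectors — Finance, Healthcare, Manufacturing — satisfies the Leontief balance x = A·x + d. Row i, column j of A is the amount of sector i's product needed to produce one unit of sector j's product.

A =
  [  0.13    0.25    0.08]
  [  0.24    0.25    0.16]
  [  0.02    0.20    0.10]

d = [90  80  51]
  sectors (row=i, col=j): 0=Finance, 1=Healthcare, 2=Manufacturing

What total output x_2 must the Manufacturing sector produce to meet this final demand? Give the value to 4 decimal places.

Form M = I − A:
  [  0.87   -0.25   -0.08]
  [ -0.24    0.75   -0.16]
  [ -0.02   -0.20    0.90]
Leontief inverse L = M⁻¹:
  [  1.2871    0.4824    0.2002]
  [  0.4388    1.5641    0.3171]
  [  0.1261    0.3583    1.1860]
Total output x = L · d:
  x_0 = 1.2871·90 + 0.4824·80 + 0.2002·51 = 164.6416
  x_1 = 0.4388·90 + 1.5641·80 + 0.3171·51 = 180.7923
  x_2 = 0.1261·90 + 0.3583·80 + 1.1860·51 = 100.5014

100.5014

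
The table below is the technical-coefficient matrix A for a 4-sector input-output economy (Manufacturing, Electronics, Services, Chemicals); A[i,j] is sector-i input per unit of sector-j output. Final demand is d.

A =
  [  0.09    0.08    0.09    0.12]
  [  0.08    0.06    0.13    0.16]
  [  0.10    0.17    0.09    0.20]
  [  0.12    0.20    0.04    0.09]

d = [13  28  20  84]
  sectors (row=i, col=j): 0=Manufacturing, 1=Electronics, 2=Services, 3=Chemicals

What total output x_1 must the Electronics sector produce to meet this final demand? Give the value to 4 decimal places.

61.3815

Form M = I − A:
  [  0.91   -0.08   -0.09   -0.12]
  [ -0.08    0.94   -0.13   -0.16]
  [ -0.10   -0.17    0.91   -0.20]
  [ -0.12   -0.20   -0.04    0.91]
Leontief inverse L = M⁻¹:
  [  1.1587    0.1713    0.1486    0.2156]
  [  0.1598    1.1700    0.1948    0.2696]
  [  0.2004    0.3018    1.1767    0.3381]
  [  0.1967    0.2930    0.1141    1.2014]
Total output x = L · d:
  x_0 = 1.1587·13 + 0.1713·28 + 0.1486·20 + 0.2156·84 = 40.9402
  x_1 = 0.1598·13 + 1.1700·28 + 0.1948·20 + 0.2696·84 = 61.3815
  x_2 = 0.2004·13 + 0.3018·28 + 1.1767·20 + 0.3381·84 = 62.9912
  x_3 = 0.1967·13 + 0.2930·28 + 0.1141·20 + 1.2014·84 = 113.9657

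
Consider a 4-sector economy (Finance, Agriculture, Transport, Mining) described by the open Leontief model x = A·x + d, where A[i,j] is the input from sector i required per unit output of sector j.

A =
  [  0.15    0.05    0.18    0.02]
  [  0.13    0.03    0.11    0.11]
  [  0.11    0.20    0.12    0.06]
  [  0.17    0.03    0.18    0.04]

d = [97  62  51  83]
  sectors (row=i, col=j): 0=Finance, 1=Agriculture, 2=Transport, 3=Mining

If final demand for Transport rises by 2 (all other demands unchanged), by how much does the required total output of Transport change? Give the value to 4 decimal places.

Form M = I − A:
  [  0.85   -0.05   -0.18   -0.02]
  [ -0.13    0.97   -0.11   -0.11]
  [ -0.11   -0.20    0.88   -0.06]
  [ -0.17   -0.03   -0.18    0.96]
Leontief inverse L = M⁻¹:
  [  1.2434    0.1239    0.2816    0.0577]
  [  0.2226    1.0903    0.2110    0.1428]
  [  0.2244    0.2706    1.2392    0.1131]
  [  0.2692    0.1068    0.2888    1.0776]
Total output x = L · d:
  x_0 = 1.2434·97 + 0.1239·62 + 0.2816·51 + 0.0577·83 = 147.4491
  x_1 = 0.2226·97 + 1.0903·62 + 0.2110·51 + 0.1428·83 = 111.8059
  x_2 = 0.2244·97 + 0.2706·62 + 1.2392·51 + 0.1131·83 = 111.1302
  x_3 = 0.2692·97 + 0.1068·62 + 0.2888·51 + 1.0776·83 = 136.9000
Δx_2 = L[2,2] · Δd_2 = 1.2392 · 2 = 2.4784

2.4784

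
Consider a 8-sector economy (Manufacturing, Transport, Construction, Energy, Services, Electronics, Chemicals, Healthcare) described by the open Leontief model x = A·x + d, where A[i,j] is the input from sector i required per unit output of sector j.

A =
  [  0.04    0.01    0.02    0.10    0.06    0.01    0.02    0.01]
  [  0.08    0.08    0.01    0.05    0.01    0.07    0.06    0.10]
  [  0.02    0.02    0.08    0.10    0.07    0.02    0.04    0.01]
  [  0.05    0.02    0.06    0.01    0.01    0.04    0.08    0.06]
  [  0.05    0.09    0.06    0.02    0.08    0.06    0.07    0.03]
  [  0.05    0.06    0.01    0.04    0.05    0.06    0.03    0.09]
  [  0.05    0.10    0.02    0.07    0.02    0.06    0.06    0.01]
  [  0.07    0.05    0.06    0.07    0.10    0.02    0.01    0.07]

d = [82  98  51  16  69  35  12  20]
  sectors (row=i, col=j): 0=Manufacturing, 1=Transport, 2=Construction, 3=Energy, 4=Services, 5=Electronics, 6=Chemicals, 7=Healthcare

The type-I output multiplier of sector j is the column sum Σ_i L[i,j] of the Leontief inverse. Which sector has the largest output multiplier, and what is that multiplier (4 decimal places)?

Form M = I − A:
  [  0.96   -0.01   -0.02   -0.10   -0.06   -0.01   -0.02   -0.01]
  [ -0.08    0.92   -0.01   -0.05   -0.01   -0.07   -0.06   -0.10]
  [ -0.02   -0.02    0.92   -0.10   -0.07   -0.02   -0.04   -0.01]
  [ -0.05   -0.02   -0.06    0.99   -0.01   -0.04   -0.08   -0.06]
  [ -0.05   -0.09   -0.06   -0.02    0.92   -0.06   -0.07   -0.03]
  [ -0.05   -0.06   -0.01   -0.04   -0.05    0.94   -0.03   -0.09]
  [ -0.05   -0.10   -0.02   -0.07   -0.02   -0.06    0.94   -0.01]
  [ -0.07   -0.05   -0.06   -0.07   -0.10   -0.02   -0.01    0.93]
Leontief inverse L = M⁻¹:
  [  1.0613    0.0309    0.0396    0.1206    0.0795    0.0280    0.0436    0.0287]
  [  0.1217    1.1199    0.0362    0.0940    0.0467    0.1013    0.0918    0.1405]
  [  0.0476    0.0495    1.1076    0.1304    0.0971    0.0448    0.0714    0.0344]
  [  0.0767    0.0486    0.0811    1.0448    0.0376    0.0613    0.1027    0.0826]
  [  0.0899    0.1349    0.0881    0.0634    1.1164    0.0951    0.1066    0.0669]
  [  0.0858    0.0956    0.0346    0.0756    0.0840    1.0875    0.0581    0.1250]
  [  0.0847    0.1354    0.0406    0.1043    0.0447    0.0898    1.0915    0.0445]
  [  0.1077    0.0874    0.0931    0.1108    0.1399    0.0496    0.0450    1.1038]
Total output x = L · d:
  x_0 = 1.0613·82 + 0.0309·98 + 0.0396·51 + 0.1206·16 + 0.0795·69 + 0.0280·35 + 0.0436·12 + 0.0287·20 = 101.5680
  x_1 = 0.1217·82 + 1.1199·98 + 0.0362·51 + 0.0940·16 + 0.0467·69 + 0.1013·35 + 0.0918·12 + 0.1405·20 = 133.7576
  x_2 = 0.0476·82 + 0.0495·98 + 1.1076·51 + 0.1304·16 + 0.0971·69 + 0.0448·35 + 0.0714·12 + 0.0344·20 = 77.1410
  x_3 = 0.0767·82 + 0.0486·98 + 0.0811·51 + 1.0448·16 + 0.0376·69 + 0.0613·35 + 0.1027·12 + 0.0826·20 = 39.5340
  x_4 = 0.0899·82 + 0.1349·98 + 0.0881·51 + 0.0634·16 + 1.1164·69 + 0.0951·35 + 0.1066·12 + 0.0669·20 = 109.0770
  x_5 = 0.0858·82 + 0.0956·98 + 0.0346·51 + 0.0756·16 + 0.0840·69 + 1.0875·35 + 0.0581·12 + 0.1250·20 = 66.4348
  x_6 = 0.0847·82 + 0.1354·98 + 0.0406·51 + 0.1043·16 + 0.0447·69 + 0.0898·35 + 1.0915·12 + 0.0445·20 = 44.1609
  x_7 = 0.1077·82 + 0.0874·98 + 0.0931·51 + 0.1108·16 + 0.1399·69 + 0.0496·35 + 0.0450·12 + 1.1038·20 = 57.9263
Output multipliers (column sums of L):
  Manufacturing: 1.6754
  Transport: 1.7022
  Construction: 1.5210
  Energy: 1.7440
  Services: 1.6458
  Electronics: 1.5575
  Chemicals: 1.6108
  Healthcare: 1.6263

Energy (1.7440)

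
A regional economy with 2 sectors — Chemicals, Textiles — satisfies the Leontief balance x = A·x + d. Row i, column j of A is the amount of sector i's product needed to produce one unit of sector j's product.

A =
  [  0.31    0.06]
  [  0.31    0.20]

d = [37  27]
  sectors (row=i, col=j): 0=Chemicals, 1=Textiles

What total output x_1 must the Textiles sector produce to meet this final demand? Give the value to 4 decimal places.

Form M = I − A:
  [  0.69   -0.06]
  [ -0.31    0.80]
Leontief inverse L = M⁻¹:
  [  1.4998    0.1125]
  [  0.5812    1.2936]
Total output x = L · d:
  x_0 = 1.4998·37 + 0.1125·27 = 58.5302
  x_1 = 0.5812·37 + 1.2936·27 = 56.4304

56.4304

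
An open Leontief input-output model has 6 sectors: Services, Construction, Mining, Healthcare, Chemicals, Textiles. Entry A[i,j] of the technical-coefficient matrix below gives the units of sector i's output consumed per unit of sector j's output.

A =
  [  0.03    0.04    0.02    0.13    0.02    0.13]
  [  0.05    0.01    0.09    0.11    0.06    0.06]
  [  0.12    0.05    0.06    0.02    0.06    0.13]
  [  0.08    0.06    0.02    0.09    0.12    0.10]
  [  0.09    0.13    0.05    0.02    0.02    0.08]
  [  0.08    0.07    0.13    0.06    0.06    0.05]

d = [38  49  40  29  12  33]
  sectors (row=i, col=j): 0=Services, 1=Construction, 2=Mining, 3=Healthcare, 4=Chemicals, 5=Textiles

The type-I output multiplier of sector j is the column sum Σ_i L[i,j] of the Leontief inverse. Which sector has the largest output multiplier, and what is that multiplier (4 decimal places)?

Textiles (1.9397)

Form M = I − A:
  [  0.97   -0.04   -0.02   -0.13   -0.02   -0.13]
  [ -0.05    0.99   -0.09   -0.11   -0.06   -0.06]
  [ -0.12   -0.05    0.94   -0.02   -0.06   -0.13]
  [ -0.08   -0.06   -0.02    0.91   -0.12   -0.10]
  [ -0.09   -0.13   -0.05   -0.02    0.98   -0.08]
  [ -0.08   -0.07   -0.13   -0.06   -0.06    0.95]
Leontief inverse L = M⁻¹:
  [  1.0788    0.0791    0.0634    0.1787    0.0640    0.1855]
  [  0.1024    1.0521    0.1286    0.1549    0.1009    0.1229]
  [  0.1741    0.0947    1.1109    0.0760    0.0988    0.1981]
  [  0.1387    0.1125    0.0705    1.1487    0.1651    0.1706]
  [  0.1358    0.1633    0.0955    0.0736    1.0565    0.1387]
  [  0.1395    0.1146    0.1773    0.1141    0.1035    1.1239]
Total output x = L · d:
  x_0 = 1.0788·38 + 0.0791·49 + 0.0634·40 + 0.1787·29 + 0.0640·12 + 0.1855·33 = 59.4809
  x_1 = 0.1024·38 + 1.0521·49 + 0.1286·40 + 0.1549·29 + 0.1009·12 + 0.1229·33 = 70.3423
  x_2 = 0.1741·38 + 0.0947·49 + 1.1109·40 + 0.0760·29 + 0.0988·12 + 0.1981·33 = 65.6190
  x_3 = 0.1387·38 + 0.1125·49 + 0.0705·40 + 1.1487·29 + 0.1651·12 + 0.1706·33 = 54.5281
  x_4 = 0.1358·38 + 0.1633·49 + 0.0955·40 + 0.0736·29 + 1.0565·12 + 0.1387·33 = 36.3686
  x_5 = 0.1395·38 + 0.1146·49 + 0.1773·40 + 0.1141·29 + 0.1035·12 + 1.1239·33 = 59.6492
Output multipliers (column sums of L):
  Services: 1.7693
  Construction: 1.6163
  Mining: 1.6461
  Healthcare: 1.7460
  Chemicals: 1.5888
  Textiles: 1.9397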